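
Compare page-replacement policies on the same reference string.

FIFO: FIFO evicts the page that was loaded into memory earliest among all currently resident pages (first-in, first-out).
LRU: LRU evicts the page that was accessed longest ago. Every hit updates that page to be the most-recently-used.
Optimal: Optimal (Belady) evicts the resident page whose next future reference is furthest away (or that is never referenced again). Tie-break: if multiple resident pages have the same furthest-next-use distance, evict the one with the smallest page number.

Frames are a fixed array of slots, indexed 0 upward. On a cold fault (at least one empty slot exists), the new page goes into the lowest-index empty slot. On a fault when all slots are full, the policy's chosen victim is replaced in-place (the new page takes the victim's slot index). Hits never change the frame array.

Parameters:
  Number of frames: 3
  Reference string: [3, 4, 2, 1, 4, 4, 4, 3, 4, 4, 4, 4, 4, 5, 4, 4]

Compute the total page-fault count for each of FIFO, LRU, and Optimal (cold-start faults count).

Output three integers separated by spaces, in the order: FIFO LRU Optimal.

Answer: 7 6 5

Derivation:
--- FIFO ---
  step 0: ref 3 -> FAULT, frames=[3,-,-] (faults so far: 1)
  step 1: ref 4 -> FAULT, frames=[3,4,-] (faults so far: 2)
  step 2: ref 2 -> FAULT, frames=[3,4,2] (faults so far: 3)
  step 3: ref 1 -> FAULT, evict 3, frames=[1,4,2] (faults so far: 4)
  step 4: ref 4 -> HIT, frames=[1,4,2] (faults so far: 4)
  step 5: ref 4 -> HIT, frames=[1,4,2] (faults so far: 4)
  step 6: ref 4 -> HIT, frames=[1,4,2] (faults so far: 4)
  step 7: ref 3 -> FAULT, evict 4, frames=[1,3,2] (faults so far: 5)
  step 8: ref 4 -> FAULT, evict 2, frames=[1,3,4] (faults so far: 6)
  step 9: ref 4 -> HIT, frames=[1,3,4] (faults so far: 6)
  step 10: ref 4 -> HIT, frames=[1,3,4] (faults so far: 6)
  step 11: ref 4 -> HIT, frames=[1,3,4] (faults so far: 6)
  step 12: ref 4 -> HIT, frames=[1,3,4] (faults so far: 6)
  step 13: ref 5 -> FAULT, evict 1, frames=[5,3,4] (faults so far: 7)
  step 14: ref 4 -> HIT, frames=[5,3,4] (faults so far: 7)
  step 15: ref 4 -> HIT, frames=[5,3,4] (faults so far: 7)
  FIFO total faults: 7
--- LRU ---
  step 0: ref 3 -> FAULT, frames=[3,-,-] (faults so far: 1)
  step 1: ref 4 -> FAULT, frames=[3,4,-] (faults so far: 2)
  step 2: ref 2 -> FAULT, frames=[3,4,2] (faults so far: 3)
  step 3: ref 1 -> FAULT, evict 3, frames=[1,4,2] (faults so far: 4)
  step 4: ref 4 -> HIT, frames=[1,4,2] (faults so far: 4)
  step 5: ref 4 -> HIT, frames=[1,4,2] (faults so far: 4)
  step 6: ref 4 -> HIT, frames=[1,4,2] (faults so far: 4)
  step 7: ref 3 -> FAULT, evict 2, frames=[1,4,3] (faults so far: 5)
  step 8: ref 4 -> HIT, frames=[1,4,3] (faults so far: 5)
  step 9: ref 4 -> HIT, frames=[1,4,3] (faults so far: 5)
  step 10: ref 4 -> HIT, frames=[1,4,3] (faults so far: 5)
  step 11: ref 4 -> HIT, frames=[1,4,3] (faults so far: 5)
  step 12: ref 4 -> HIT, frames=[1,4,3] (faults so far: 5)
  step 13: ref 5 -> FAULT, evict 1, frames=[5,4,3] (faults so far: 6)
  step 14: ref 4 -> HIT, frames=[5,4,3] (faults so far: 6)
  step 15: ref 4 -> HIT, frames=[5,4,3] (faults so far: 6)
  LRU total faults: 6
--- Optimal ---
  step 0: ref 3 -> FAULT, frames=[3,-,-] (faults so far: 1)
  step 1: ref 4 -> FAULT, frames=[3,4,-] (faults so far: 2)
  step 2: ref 2 -> FAULT, frames=[3,4,2] (faults so far: 3)
  step 3: ref 1 -> FAULT, evict 2, frames=[3,4,1] (faults so far: 4)
  step 4: ref 4 -> HIT, frames=[3,4,1] (faults so far: 4)
  step 5: ref 4 -> HIT, frames=[3,4,1] (faults so far: 4)
  step 6: ref 4 -> HIT, frames=[3,4,1] (faults so far: 4)
  step 7: ref 3 -> HIT, frames=[3,4,1] (faults so far: 4)
  step 8: ref 4 -> HIT, frames=[3,4,1] (faults so far: 4)
  step 9: ref 4 -> HIT, frames=[3,4,1] (faults so far: 4)
  step 10: ref 4 -> HIT, frames=[3,4,1] (faults so far: 4)
  step 11: ref 4 -> HIT, frames=[3,4,1] (faults so far: 4)
  step 12: ref 4 -> HIT, frames=[3,4,1] (faults so far: 4)
  step 13: ref 5 -> FAULT, evict 1, frames=[3,4,5] (faults so far: 5)
  step 14: ref 4 -> HIT, frames=[3,4,5] (faults so far: 5)
  step 15: ref 4 -> HIT, frames=[3,4,5] (faults so far: 5)
  Optimal total faults: 5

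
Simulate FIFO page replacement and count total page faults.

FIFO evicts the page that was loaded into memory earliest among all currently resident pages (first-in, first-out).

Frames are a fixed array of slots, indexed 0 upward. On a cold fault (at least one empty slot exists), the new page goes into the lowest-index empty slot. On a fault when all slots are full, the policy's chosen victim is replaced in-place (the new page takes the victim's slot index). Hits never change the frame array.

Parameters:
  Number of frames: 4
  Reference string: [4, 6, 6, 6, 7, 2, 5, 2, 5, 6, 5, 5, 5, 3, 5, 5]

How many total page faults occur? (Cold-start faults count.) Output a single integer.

Answer: 6

Derivation:
Step 0: ref 4 → FAULT, frames=[4,-,-,-]
Step 1: ref 6 → FAULT, frames=[4,6,-,-]
Step 2: ref 6 → HIT, frames=[4,6,-,-]
Step 3: ref 6 → HIT, frames=[4,6,-,-]
Step 4: ref 7 → FAULT, frames=[4,6,7,-]
Step 5: ref 2 → FAULT, frames=[4,6,7,2]
Step 6: ref 5 → FAULT (evict 4), frames=[5,6,7,2]
Step 7: ref 2 → HIT, frames=[5,6,7,2]
Step 8: ref 5 → HIT, frames=[5,6,7,2]
Step 9: ref 6 → HIT, frames=[5,6,7,2]
Step 10: ref 5 → HIT, frames=[5,6,7,2]
Step 11: ref 5 → HIT, frames=[5,6,7,2]
Step 12: ref 5 → HIT, frames=[5,6,7,2]
Step 13: ref 3 → FAULT (evict 6), frames=[5,3,7,2]
Step 14: ref 5 → HIT, frames=[5,3,7,2]
Step 15: ref 5 → HIT, frames=[5,3,7,2]
Total faults: 6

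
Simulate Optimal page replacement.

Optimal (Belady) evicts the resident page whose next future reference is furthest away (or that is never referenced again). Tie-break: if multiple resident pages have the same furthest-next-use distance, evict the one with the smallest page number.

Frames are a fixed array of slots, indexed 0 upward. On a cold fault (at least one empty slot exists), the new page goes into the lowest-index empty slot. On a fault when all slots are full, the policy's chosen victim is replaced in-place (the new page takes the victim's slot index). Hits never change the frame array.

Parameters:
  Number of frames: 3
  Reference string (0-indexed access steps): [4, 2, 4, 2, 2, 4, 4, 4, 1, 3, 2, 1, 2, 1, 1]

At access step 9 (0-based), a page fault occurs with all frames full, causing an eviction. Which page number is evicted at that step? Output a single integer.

Step 0: ref 4 -> FAULT, frames=[4,-,-]
Step 1: ref 2 -> FAULT, frames=[4,2,-]
Step 2: ref 4 -> HIT, frames=[4,2,-]
Step 3: ref 2 -> HIT, frames=[4,2,-]
Step 4: ref 2 -> HIT, frames=[4,2,-]
Step 5: ref 4 -> HIT, frames=[4,2,-]
Step 6: ref 4 -> HIT, frames=[4,2,-]
Step 7: ref 4 -> HIT, frames=[4,2,-]
Step 8: ref 1 -> FAULT, frames=[4,2,1]
Step 9: ref 3 -> FAULT, evict 4, frames=[3,2,1]
At step 9: evicted page 4

Answer: 4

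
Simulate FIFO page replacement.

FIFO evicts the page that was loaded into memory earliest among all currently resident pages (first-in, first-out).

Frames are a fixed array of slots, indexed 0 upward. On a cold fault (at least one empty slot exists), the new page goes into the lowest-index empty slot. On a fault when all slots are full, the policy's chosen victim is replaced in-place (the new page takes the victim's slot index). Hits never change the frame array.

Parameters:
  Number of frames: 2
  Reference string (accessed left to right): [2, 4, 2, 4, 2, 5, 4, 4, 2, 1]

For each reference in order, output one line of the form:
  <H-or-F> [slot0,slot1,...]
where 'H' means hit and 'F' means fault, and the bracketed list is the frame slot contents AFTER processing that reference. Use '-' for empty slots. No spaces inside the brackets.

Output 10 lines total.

F [2,-]
F [2,4]
H [2,4]
H [2,4]
H [2,4]
F [5,4]
H [5,4]
H [5,4]
F [5,2]
F [1,2]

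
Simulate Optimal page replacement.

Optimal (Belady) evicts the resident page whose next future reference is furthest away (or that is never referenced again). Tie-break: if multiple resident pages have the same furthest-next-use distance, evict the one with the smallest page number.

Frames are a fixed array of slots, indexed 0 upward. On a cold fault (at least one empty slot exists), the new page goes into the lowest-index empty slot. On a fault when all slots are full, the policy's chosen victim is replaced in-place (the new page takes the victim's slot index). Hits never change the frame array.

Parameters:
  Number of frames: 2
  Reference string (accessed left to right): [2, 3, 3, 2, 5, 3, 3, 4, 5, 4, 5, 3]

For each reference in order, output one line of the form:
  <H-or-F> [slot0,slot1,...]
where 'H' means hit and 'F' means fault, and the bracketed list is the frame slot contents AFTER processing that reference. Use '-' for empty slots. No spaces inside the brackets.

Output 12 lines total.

F [2,-]
F [2,3]
H [2,3]
H [2,3]
F [5,3]
H [5,3]
H [5,3]
F [5,4]
H [5,4]
H [5,4]
H [5,4]
F [5,3]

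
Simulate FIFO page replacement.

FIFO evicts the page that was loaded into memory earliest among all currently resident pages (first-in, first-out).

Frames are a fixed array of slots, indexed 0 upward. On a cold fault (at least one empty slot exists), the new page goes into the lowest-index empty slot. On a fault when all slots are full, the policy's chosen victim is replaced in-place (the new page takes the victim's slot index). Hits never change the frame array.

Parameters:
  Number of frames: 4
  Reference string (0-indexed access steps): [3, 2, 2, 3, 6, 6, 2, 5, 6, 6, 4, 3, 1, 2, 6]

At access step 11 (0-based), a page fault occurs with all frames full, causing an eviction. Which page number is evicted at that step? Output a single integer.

Step 0: ref 3 -> FAULT, frames=[3,-,-,-]
Step 1: ref 2 -> FAULT, frames=[3,2,-,-]
Step 2: ref 2 -> HIT, frames=[3,2,-,-]
Step 3: ref 3 -> HIT, frames=[3,2,-,-]
Step 4: ref 6 -> FAULT, frames=[3,2,6,-]
Step 5: ref 6 -> HIT, frames=[3,2,6,-]
Step 6: ref 2 -> HIT, frames=[3,2,6,-]
Step 7: ref 5 -> FAULT, frames=[3,2,6,5]
Step 8: ref 6 -> HIT, frames=[3,2,6,5]
Step 9: ref 6 -> HIT, frames=[3,2,6,5]
Step 10: ref 4 -> FAULT, evict 3, frames=[4,2,6,5]
Step 11: ref 3 -> FAULT, evict 2, frames=[4,3,6,5]
At step 11: evicted page 2

Answer: 2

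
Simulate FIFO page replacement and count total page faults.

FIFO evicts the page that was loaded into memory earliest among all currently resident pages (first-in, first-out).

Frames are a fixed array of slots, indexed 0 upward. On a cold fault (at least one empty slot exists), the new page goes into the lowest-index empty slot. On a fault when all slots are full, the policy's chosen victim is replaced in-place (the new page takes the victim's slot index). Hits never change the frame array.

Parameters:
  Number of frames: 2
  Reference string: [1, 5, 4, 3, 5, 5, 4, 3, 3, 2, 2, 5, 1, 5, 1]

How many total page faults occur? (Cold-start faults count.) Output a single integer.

Answer: 10

Derivation:
Step 0: ref 1 → FAULT, frames=[1,-]
Step 1: ref 5 → FAULT, frames=[1,5]
Step 2: ref 4 → FAULT (evict 1), frames=[4,5]
Step 3: ref 3 → FAULT (evict 5), frames=[4,3]
Step 4: ref 5 → FAULT (evict 4), frames=[5,3]
Step 5: ref 5 → HIT, frames=[5,3]
Step 6: ref 4 → FAULT (evict 3), frames=[5,4]
Step 7: ref 3 → FAULT (evict 5), frames=[3,4]
Step 8: ref 3 → HIT, frames=[3,4]
Step 9: ref 2 → FAULT (evict 4), frames=[3,2]
Step 10: ref 2 → HIT, frames=[3,2]
Step 11: ref 5 → FAULT (evict 3), frames=[5,2]
Step 12: ref 1 → FAULT (evict 2), frames=[5,1]
Step 13: ref 5 → HIT, frames=[5,1]
Step 14: ref 1 → HIT, frames=[5,1]
Total faults: 10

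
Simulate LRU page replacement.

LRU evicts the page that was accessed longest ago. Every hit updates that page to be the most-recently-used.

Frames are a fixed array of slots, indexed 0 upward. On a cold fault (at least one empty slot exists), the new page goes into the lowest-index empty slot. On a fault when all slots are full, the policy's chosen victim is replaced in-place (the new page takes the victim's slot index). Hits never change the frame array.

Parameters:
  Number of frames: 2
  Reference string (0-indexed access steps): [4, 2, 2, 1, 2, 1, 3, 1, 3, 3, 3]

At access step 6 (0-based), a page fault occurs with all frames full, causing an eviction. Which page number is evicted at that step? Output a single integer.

Answer: 2

Derivation:
Step 0: ref 4 -> FAULT, frames=[4,-]
Step 1: ref 2 -> FAULT, frames=[4,2]
Step 2: ref 2 -> HIT, frames=[4,2]
Step 3: ref 1 -> FAULT, evict 4, frames=[1,2]
Step 4: ref 2 -> HIT, frames=[1,2]
Step 5: ref 1 -> HIT, frames=[1,2]
Step 6: ref 3 -> FAULT, evict 2, frames=[1,3]
At step 6: evicted page 2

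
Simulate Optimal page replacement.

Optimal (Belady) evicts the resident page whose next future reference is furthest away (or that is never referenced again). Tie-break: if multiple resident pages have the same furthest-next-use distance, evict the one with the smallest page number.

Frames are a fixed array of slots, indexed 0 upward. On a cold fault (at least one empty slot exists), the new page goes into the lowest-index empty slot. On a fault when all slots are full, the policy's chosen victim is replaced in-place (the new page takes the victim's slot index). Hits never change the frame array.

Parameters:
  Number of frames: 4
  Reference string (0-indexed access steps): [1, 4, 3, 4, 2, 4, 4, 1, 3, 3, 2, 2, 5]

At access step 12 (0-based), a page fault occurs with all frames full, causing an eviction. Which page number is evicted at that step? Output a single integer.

Step 0: ref 1 -> FAULT, frames=[1,-,-,-]
Step 1: ref 4 -> FAULT, frames=[1,4,-,-]
Step 2: ref 3 -> FAULT, frames=[1,4,3,-]
Step 3: ref 4 -> HIT, frames=[1,4,3,-]
Step 4: ref 2 -> FAULT, frames=[1,4,3,2]
Step 5: ref 4 -> HIT, frames=[1,4,3,2]
Step 6: ref 4 -> HIT, frames=[1,4,3,2]
Step 7: ref 1 -> HIT, frames=[1,4,3,2]
Step 8: ref 3 -> HIT, frames=[1,4,3,2]
Step 9: ref 3 -> HIT, frames=[1,4,3,2]
Step 10: ref 2 -> HIT, frames=[1,4,3,2]
Step 11: ref 2 -> HIT, frames=[1,4,3,2]
Step 12: ref 5 -> FAULT, evict 1, frames=[5,4,3,2]
At step 12: evicted page 1

Answer: 1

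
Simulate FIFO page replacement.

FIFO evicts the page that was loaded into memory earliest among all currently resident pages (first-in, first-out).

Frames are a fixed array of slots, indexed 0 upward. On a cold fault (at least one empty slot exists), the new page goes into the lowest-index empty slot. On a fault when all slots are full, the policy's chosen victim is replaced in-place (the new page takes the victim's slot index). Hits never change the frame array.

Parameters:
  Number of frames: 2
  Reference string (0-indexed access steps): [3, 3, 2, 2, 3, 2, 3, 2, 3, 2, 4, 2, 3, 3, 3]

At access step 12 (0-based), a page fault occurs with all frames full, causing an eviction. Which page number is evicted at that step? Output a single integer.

Answer: 2

Derivation:
Step 0: ref 3 -> FAULT, frames=[3,-]
Step 1: ref 3 -> HIT, frames=[3,-]
Step 2: ref 2 -> FAULT, frames=[3,2]
Step 3: ref 2 -> HIT, frames=[3,2]
Step 4: ref 3 -> HIT, frames=[3,2]
Step 5: ref 2 -> HIT, frames=[3,2]
Step 6: ref 3 -> HIT, frames=[3,2]
Step 7: ref 2 -> HIT, frames=[3,2]
Step 8: ref 3 -> HIT, frames=[3,2]
Step 9: ref 2 -> HIT, frames=[3,2]
Step 10: ref 4 -> FAULT, evict 3, frames=[4,2]
Step 11: ref 2 -> HIT, frames=[4,2]
Step 12: ref 3 -> FAULT, evict 2, frames=[4,3]
At step 12: evicted page 2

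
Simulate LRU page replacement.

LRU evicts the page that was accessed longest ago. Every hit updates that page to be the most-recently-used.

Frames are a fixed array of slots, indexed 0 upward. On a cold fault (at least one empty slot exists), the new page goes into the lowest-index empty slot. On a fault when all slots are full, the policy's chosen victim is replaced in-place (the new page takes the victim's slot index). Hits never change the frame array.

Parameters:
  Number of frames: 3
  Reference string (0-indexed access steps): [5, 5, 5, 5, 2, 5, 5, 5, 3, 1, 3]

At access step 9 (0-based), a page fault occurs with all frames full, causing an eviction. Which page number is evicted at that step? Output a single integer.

Step 0: ref 5 -> FAULT, frames=[5,-,-]
Step 1: ref 5 -> HIT, frames=[5,-,-]
Step 2: ref 5 -> HIT, frames=[5,-,-]
Step 3: ref 5 -> HIT, frames=[5,-,-]
Step 4: ref 2 -> FAULT, frames=[5,2,-]
Step 5: ref 5 -> HIT, frames=[5,2,-]
Step 6: ref 5 -> HIT, frames=[5,2,-]
Step 7: ref 5 -> HIT, frames=[5,2,-]
Step 8: ref 3 -> FAULT, frames=[5,2,3]
Step 9: ref 1 -> FAULT, evict 2, frames=[5,1,3]
At step 9: evicted page 2

Answer: 2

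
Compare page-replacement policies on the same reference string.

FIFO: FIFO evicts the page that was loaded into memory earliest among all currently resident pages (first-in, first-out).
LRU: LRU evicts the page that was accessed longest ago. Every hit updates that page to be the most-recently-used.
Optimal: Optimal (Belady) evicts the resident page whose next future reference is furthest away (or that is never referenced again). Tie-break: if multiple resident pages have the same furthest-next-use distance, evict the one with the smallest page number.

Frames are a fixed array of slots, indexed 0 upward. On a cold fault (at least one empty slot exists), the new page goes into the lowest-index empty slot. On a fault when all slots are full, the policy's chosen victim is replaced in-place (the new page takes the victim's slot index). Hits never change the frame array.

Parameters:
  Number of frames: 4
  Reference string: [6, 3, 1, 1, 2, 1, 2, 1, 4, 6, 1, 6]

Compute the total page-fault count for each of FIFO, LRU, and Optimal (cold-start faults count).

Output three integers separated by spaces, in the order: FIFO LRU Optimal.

Answer: 6 6 5

Derivation:
--- FIFO ---
  step 0: ref 6 -> FAULT, frames=[6,-,-,-] (faults so far: 1)
  step 1: ref 3 -> FAULT, frames=[6,3,-,-] (faults so far: 2)
  step 2: ref 1 -> FAULT, frames=[6,3,1,-] (faults so far: 3)
  step 3: ref 1 -> HIT, frames=[6,3,1,-] (faults so far: 3)
  step 4: ref 2 -> FAULT, frames=[6,3,1,2] (faults so far: 4)
  step 5: ref 1 -> HIT, frames=[6,3,1,2] (faults so far: 4)
  step 6: ref 2 -> HIT, frames=[6,3,1,2] (faults so far: 4)
  step 7: ref 1 -> HIT, frames=[6,3,1,2] (faults so far: 4)
  step 8: ref 4 -> FAULT, evict 6, frames=[4,3,1,2] (faults so far: 5)
  step 9: ref 6 -> FAULT, evict 3, frames=[4,6,1,2] (faults so far: 6)
  step 10: ref 1 -> HIT, frames=[4,6,1,2] (faults so far: 6)
  step 11: ref 6 -> HIT, frames=[4,6,1,2] (faults so far: 6)
  FIFO total faults: 6
--- LRU ---
  step 0: ref 6 -> FAULT, frames=[6,-,-,-] (faults so far: 1)
  step 1: ref 3 -> FAULT, frames=[6,3,-,-] (faults so far: 2)
  step 2: ref 1 -> FAULT, frames=[6,3,1,-] (faults so far: 3)
  step 3: ref 1 -> HIT, frames=[6,3,1,-] (faults so far: 3)
  step 4: ref 2 -> FAULT, frames=[6,3,1,2] (faults so far: 4)
  step 5: ref 1 -> HIT, frames=[6,3,1,2] (faults so far: 4)
  step 6: ref 2 -> HIT, frames=[6,3,1,2] (faults so far: 4)
  step 7: ref 1 -> HIT, frames=[6,3,1,2] (faults so far: 4)
  step 8: ref 4 -> FAULT, evict 6, frames=[4,3,1,2] (faults so far: 5)
  step 9: ref 6 -> FAULT, evict 3, frames=[4,6,1,2] (faults so far: 6)
  step 10: ref 1 -> HIT, frames=[4,6,1,2] (faults so far: 6)
  step 11: ref 6 -> HIT, frames=[4,6,1,2] (faults so far: 6)
  LRU total faults: 6
--- Optimal ---
  step 0: ref 6 -> FAULT, frames=[6,-,-,-] (faults so far: 1)
  step 1: ref 3 -> FAULT, frames=[6,3,-,-] (faults so far: 2)
  step 2: ref 1 -> FAULT, frames=[6,3,1,-] (faults so far: 3)
  step 3: ref 1 -> HIT, frames=[6,3,1,-] (faults so far: 3)
  step 4: ref 2 -> FAULT, frames=[6,3,1,2] (faults so far: 4)
  step 5: ref 1 -> HIT, frames=[6,3,1,2] (faults so far: 4)
  step 6: ref 2 -> HIT, frames=[6,3,1,2] (faults so far: 4)
  step 7: ref 1 -> HIT, frames=[6,3,1,2] (faults so far: 4)
  step 8: ref 4 -> FAULT, evict 2, frames=[6,3,1,4] (faults so far: 5)
  step 9: ref 6 -> HIT, frames=[6,3,1,4] (faults so far: 5)
  step 10: ref 1 -> HIT, frames=[6,3,1,4] (faults so far: 5)
  step 11: ref 6 -> HIT, frames=[6,3,1,4] (faults so far: 5)
  Optimal total faults: 5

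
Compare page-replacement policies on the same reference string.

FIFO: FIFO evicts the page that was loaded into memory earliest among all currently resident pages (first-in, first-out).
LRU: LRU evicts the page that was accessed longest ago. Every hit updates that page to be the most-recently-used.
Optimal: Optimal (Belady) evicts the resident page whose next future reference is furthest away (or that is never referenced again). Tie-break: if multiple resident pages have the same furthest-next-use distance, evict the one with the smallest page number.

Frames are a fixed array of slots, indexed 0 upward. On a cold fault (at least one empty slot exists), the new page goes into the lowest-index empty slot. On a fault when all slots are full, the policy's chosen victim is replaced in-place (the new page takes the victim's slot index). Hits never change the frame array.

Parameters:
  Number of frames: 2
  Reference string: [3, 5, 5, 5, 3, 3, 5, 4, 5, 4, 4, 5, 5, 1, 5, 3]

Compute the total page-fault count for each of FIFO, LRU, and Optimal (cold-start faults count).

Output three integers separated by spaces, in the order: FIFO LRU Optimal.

--- FIFO ---
  step 0: ref 3 -> FAULT, frames=[3,-] (faults so far: 1)
  step 1: ref 5 -> FAULT, frames=[3,5] (faults so far: 2)
  step 2: ref 5 -> HIT, frames=[3,5] (faults so far: 2)
  step 3: ref 5 -> HIT, frames=[3,5] (faults so far: 2)
  step 4: ref 3 -> HIT, frames=[3,5] (faults so far: 2)
  step 5: ref 3 -> HIT, frames=[3,5] (faults so far: 2)
  step 6: ref 5 -> HIT, frames=[3,5] (faults so far: 2)
  step 7: ref 4 -> FAULT, evict 3, frames=[4,5] (faults so far: 3)
  step 8: ref 5 -> HIT, frames=[4,5] (faults so far: 3)
  step 9: ref 4 -> HIT, frames=[4,5] (faults so far: 3)
  step 10: ref 4 -> HIT, frames=[4,5] (faults so far: 3)
  step 11: ref 5 -> HIT, frames=[4,5] (faults so far: 3)
  step 12: ref 5 -> HIT, frames=[4,5] (faults so far: 3)
  step 13: ref 1 -> FAULT, evict 5, frames=[4,1] (faults so far: 4)
  step 14: ref 5 -> FAULT, evict 4, frames=[5,1] (faults so far: 5)
  step 15: ref 3 -> FAULT, evict 1, frames=[5,3] (faults so far: 6)
  FIFO total faults: 6
--- LRU ---
  step 0: ref 3 -> FAULT, frames=[3,-] (faults so far: 1)
  step 1: ref 5 -> FAULT, frames=[3,5] (faults so far: 2)
  step 2: ref 5 -> HIT, frames=[3,5] (faults so far: 2)
  step 3: ref 5 -> HIT, frames=[3,5] (faults so far: 2)
  step 4: ref 3 -> HIT, frames=[3,5] (faults so far: 2)
  step 5: ref 3 -> HIT, frames=[3,5] (faults so far: 2)
  step 6: ref 5 -> HIT, frames=[3,5] (faults so far: 2)
  step 7: ref 4 -> FAULT, evict 3, frames=[4,5] (faults so far: 3)
  step 8: ref 5 -> HIT, frames=[4,5] (faults so far: 3)
  step 9: ref 4 -> HIT, frames=[4,5] (faults so far: 3)
  step 10: ref 4 -> HIT, frames=[4,5] (faults so far: 3)
  step 11: ref 5 -> HIT, frames=[4,5] (faults so far: 3)
  step 12: ref 5 -> HIT, frames=[4,5] (faults so far: 3)
  step 13: ref 1 -> FAULT, evict 4, frames=[1,5] (faults so far: 4)
  step 14: ref 5 -> HIT, frames=[1,5] (faults so far: 4)
  step 15: ref 3 -> FAULT, evict 1, frames=[3,5] (faults so far: 5)
  LRU total faults: 5
--- Optimal ---
  step 0: ref 3 -> FAULT, frames=[3,-] (faults so far: 1)
  step 1: ref 5 -> FAULT, frames=[3,5] (faults so far: 2)
  step 2: ref 5 -> HIT, frames=[3,5] (faults so far: 2)
  step 3: ref 5 -> HIT, frames=[3,5] (faults so far: 2)
  step 4: ref 3 -> HIT, frames=[3,5] (faults so far: 2)
  step 5: ref 3 -> HIT, frames=[3,5] (faults so far: 2)
  step 6: ref 5 -> HIT, frames=[3,5] (faults so far: 2)
  step 7: ref 4 -> FAULT, evict 3, frames=[4,5] (faults so far: 3)
  step 8: ref 5 -> HIT, frames=[4,5] (faults so far: 3)
  step 9: ref 4 -> HIT, frames=[4,5] (faults so far: 3)
  step 10: ref 4 -> HIT, frames=[4,5] (faults so far: 3)
  step 11: ref 5 -> HIT, frames=[4,5] (faults so far: 3)
  step 12: ref 5 -> HIT, frames=[4,5] (faults so far: 3)
  step 13: ref 1 -> FAULT, evict 4, frames=[1,5] (faults so far: 4)
  step 14: ref 5 -> HIT, frames=[1,5] (faults so far: 4)
  step 15: ref 3 -> FAULT, evict 1, frames=[3,5] (faults so far: 5)
  Optimal total faults: 5

Answer: 6 5 5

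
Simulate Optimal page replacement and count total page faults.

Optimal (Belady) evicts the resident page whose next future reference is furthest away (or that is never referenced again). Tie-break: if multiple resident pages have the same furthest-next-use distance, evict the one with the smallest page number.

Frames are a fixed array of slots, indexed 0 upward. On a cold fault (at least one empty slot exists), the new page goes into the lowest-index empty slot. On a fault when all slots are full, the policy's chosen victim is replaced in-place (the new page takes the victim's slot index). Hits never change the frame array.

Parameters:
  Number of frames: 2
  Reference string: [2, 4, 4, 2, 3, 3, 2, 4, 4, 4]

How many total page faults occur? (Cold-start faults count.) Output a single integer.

Step 0: ref 2 → FAULT, frames=[2,-]
Step 1: ref 4 → FAULT, frames=[2,4]
Step 2: ref 4 → HIT, frames=[2,4]
Step 3: ref 2 → HIT, frames=[2,4]
Step 4: ref 3 → FAULT (evict 4), frames=[2,3]
Step 5: ref 3 → HIT, frames=[2,3]
Step 6: ref 2 → HIT, frames=[2,3]
Step 7: ref 4 → FAULT (evict 2), frames=[4,3]
Step 8: ref 4 → HIT, frames=[4,3]
Step 9: ref 4 → HIT, frames=[4,3]
Total faults: 4

Answer: 4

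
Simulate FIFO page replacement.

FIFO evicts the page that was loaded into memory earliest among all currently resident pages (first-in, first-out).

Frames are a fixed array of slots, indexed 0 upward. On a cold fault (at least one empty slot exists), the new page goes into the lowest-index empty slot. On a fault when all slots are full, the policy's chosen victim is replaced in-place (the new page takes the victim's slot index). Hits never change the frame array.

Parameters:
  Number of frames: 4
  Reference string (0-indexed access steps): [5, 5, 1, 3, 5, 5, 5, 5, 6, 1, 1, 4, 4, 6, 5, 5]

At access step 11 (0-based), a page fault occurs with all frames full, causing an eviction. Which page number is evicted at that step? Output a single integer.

Answer: 5

Derivation:
Step 0: ref 5 -> FAULT, frames=[5,-,-,-]
Step 1: ref 5 -> HIT, frames=[5,-,-,-]
Step 2: ref 1 -> FAULT, frames=[5,1,-,-]
Step 3: ref 3 -> FAULT, frames=[5,1,3,-]
Step 4: ref 5 -> HIT, frames=[5,1,3,-]
Step 5: ref 5 -> HIT, frames=[5,1,3,-]
Step 6: ref 5 -> HIT, frames=[5,1,3,-]
Step 7: ref 5 -> HIT, frames=[5,1,3,-]
Step 8: ref 6 -> FAULT, frames=[5,1,3,6]
Step 9: ref 1 -> HIT, frames=[5,1,3,6]
Step 10: ref 1 -> HIT, frames=[5,1,3,6]
Step 11: ref 4 -> FAULT, evict 5, frames=[4,1,3,6]
At step 11: evicted page 5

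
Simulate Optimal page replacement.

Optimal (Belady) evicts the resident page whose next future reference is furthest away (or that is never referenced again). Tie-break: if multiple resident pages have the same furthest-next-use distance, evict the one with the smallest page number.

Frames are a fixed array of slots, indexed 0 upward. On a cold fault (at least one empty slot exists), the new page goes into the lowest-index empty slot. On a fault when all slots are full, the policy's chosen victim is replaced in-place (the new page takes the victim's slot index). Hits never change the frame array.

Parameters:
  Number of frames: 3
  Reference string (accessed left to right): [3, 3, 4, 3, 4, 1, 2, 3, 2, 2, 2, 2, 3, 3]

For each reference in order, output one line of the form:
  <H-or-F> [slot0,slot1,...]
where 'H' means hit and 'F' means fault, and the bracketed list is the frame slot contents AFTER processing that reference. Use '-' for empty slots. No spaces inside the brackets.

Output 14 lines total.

F [3,-,-]
H [3,-,-]
F [3,4,-]
H [3,4,-]
H [3,4,-]
F [3,4,1]
F [3,4,2]
H [3,4,2]
H [3,4,2]
H [3,4,2]
H [3,4,2]
H [3,4,2]
H [3,4,2]
H [3,4,2]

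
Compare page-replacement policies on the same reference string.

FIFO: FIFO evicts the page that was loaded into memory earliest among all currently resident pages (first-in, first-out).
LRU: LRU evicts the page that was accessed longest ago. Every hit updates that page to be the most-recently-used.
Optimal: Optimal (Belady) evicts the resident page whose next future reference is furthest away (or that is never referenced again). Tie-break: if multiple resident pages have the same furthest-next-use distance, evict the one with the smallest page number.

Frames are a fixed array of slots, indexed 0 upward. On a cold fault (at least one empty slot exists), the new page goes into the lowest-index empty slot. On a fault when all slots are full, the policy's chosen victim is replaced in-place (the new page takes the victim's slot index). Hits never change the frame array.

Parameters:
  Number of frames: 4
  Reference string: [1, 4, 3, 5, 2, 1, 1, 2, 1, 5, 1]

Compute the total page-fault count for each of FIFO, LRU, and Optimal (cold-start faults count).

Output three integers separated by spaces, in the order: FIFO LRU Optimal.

--- FIFO ---
  step 0: ref 1 -> FAULT, frames=[1,-,-,-] (faults so far: 1)
  step 1: ref 4 -> FAULT, frames=[1,4,-,-] (faults so far: 2)
  step 2: ref 3 -> FAULT, frames=[1,4,3,-] (faults so far: 3)
  step 3: ref 5 -> FAULT, frames=[1,4,3,5] (faults so far: 4)
  step 4: ref 2 -> FAULT, evict 1, frames=[2,4,3,5] (faults so far: 5)
  step 5: ref 1 -> FAULT, evict 4, frames=[2,1,3,5] (faults so far: 6)
  step 6: ref 1 -> HIT, frames=[2,1,3,5] (faults so far: 6)
  step 7: ref 2 -> HIT, frames=[2,1,3,5] (faults so far: 6)
  step 8: ref 1 -> HIT, frames=[2,1,3,5] (faults so far: 6)
  step 9: ref 5 -> HIT, frames=[2,1,3,5] (faults so far: 6)
  step 10: ref 1 -> HIT, frames=[2,1,3,5] (faults so far: 6)
  FIFO total faults: 6
--- LRU ---
  step 0: ref 1 -> FAULT, frames=[1,-,-,-] (faults so far: 1)
  step 1: ref 4 -> FAULT, frames=[1,4,-,-] (faults so far: 2)
  step 2: ref 3 -> FAULT, frames=[1,4,3,-] (faults so far: 3)
  step 3: ref 5 -> FAULT, frames=[1,4,3,5] (faults so far: 4)
  step 4: ref 2 -> FAULT, evict 1, frames=[2,4,3,5] (faults so far: 5)
  step 5: ref 1 -> FAULT, evict 4, frames=[2,1,3,5] (faults so far: 6)
  step 6: ref 1 -> HIT, frames=[2,1,3,5] (faults so far: 6)
  step 7: ref 2 -> HIT, frames=[2,1,3,5] (faults so far: 6)
  step 8: ref 1 -> HIT, frames=[2,1,3,5] (faults so far: 6)
  step 9: ref 5 -> HIT, frames=[2,1,3,5] (faults so far: 6)
  step 10: ref 1 -> HIT, frames=[2,1,3,5] (faults so far: 6)
  LRU total faults: 6
--- Optimal ---
  step 0: ref 1 -> FAULT, frames=[1,-,-,-] (faults so far: 1)
  step 1: ref 4 -> FAULT, frames=[1,4,-,-] (faults so far: 2)
  step 2: ref 3 -> FAULT, frames=[1,4,3,-] (faults so far: 3)
  step 3: ref 5 -> FAULT, frames=[1,4,3,5] (faults so far: 4)
  step 4: ref 2 -> FAULT, evict 3, frames=[1,4,2,5] (faults so far: 5)
  step 5: ref 1 -> HIT, frames=[1,4,2,5] (faults so far: 5)
  step 6: ref 1 -> HIT, frames=[1,4,2,5] (faults so far: 5)
  step 7: ref 2 -> HIT, frames=[1,4,2,5] (faults so far: 5)
  step 8: ref 1 -> HIT, frames=[1,4,2,5] (faults so far: 5)
  step 9: ref 5 -> HIT, frames=[1,4,2,5] (faults so far: 5)
  step 10: ref 1 -> HIT, frames=[1,4,2,5] (faults so far: 5)
  Optimal total faults: 5

Answer: 6 6 5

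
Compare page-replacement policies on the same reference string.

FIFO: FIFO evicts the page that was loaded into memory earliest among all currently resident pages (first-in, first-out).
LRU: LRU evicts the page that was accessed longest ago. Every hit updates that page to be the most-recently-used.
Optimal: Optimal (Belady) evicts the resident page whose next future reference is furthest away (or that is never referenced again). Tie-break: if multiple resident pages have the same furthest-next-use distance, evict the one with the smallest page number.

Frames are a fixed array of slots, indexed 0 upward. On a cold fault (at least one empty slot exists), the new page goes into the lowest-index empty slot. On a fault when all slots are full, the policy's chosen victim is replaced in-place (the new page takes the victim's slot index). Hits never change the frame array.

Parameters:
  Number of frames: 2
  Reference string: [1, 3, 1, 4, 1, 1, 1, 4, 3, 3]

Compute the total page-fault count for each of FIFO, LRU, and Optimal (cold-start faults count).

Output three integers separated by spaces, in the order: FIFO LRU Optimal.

--- FIFO ---
  step 0: ref 1 -> FAULT, frames=[1,-] (faults so far: 1)
  step 1: ref 3 -> FAULT, frames=[1,3] (faults so far: 2)
  step 2: ref 1 -> HIT, frames=[1,3] (faults so far: 2)
  step 3: ref 4 -> FAULT, evict 1, frames=[4,3] (faults so far: 3)
  step 4: ref 1 -> FAULT, evict 3, frames=[4,1] (faults so far: 4)
  step 5: ref 1 -> HIT, frames=[4,1] (faults so far: 4)
  step 6: ref 1 -> HIT, frames=[4,1] (faults so far: 4)
  step 7: ref 4 -> HIT, frames=[4,1] (faults so far: 4)
  step 8: ref 3 -> FAULT, evict 4, frames=[3,1] (faults so far: 5)
  step 9: ref 3 -> HIT, frames=[3,1] (faults so far: 5)
  FIFO total faults: 5
--- LRU ---
  step 0: ref 1 -> FAULT, frames=[1,-] (faults so far: 1)
  step 1: ref 3 -> FAULT, frames=[1,3] (faults so far: 2)
  step 2: ref 1 -> HIT, frames=[1,3] (faults so far: 2)
  step 3: ref 4 -> FAULT, evict 3, frames=[1,4] (faults so far: 3)
  step 4: ref 1 -> HIT, frames=[1,4] (faults so far: 3)
  step 5: ref 1 -> HIT, frames=[1,4] (faults so far: 3)
  step 6: ref 1 -> HIT, frames=[1,4] (faults so far: 3)
  step 7: ref 4 -> HIT, frames=[1,4] (faults so far: 3)
  step 8: ref 3 -> FAULT, evict 1, frames=[3,4] (faults so far: 4)
  step 9: ref 3 -> HIT, frames=[3,4] (faults so far: 4)
  LRU total faults: 4
--- Optimal ---
  step 0: ref 1 -> FAULT, frames=[1,-] (faults so far: 1)
  step 1: ref 3 -> FAULT, frames=[1,3] (faults so far: 2)
  step 2: ref 1 -> HIT, frames=[1,3] (faults so far: 2)
  step 3: ref 4 -> FAULT, evict 3, frames=[1,4] (faults so far: 3)
  step 4: ref 1 -> HIT, frames=[1,4] (faults so far: 3)
  step 5: ref 1 -> HIT, frames=[1,4] (faults so far: 3)
  step 6: ref 1 -> HIT, frames=[1,4] (faults so far: 3)
  step 7: ref 4 -> HIT, frames=[1,4] (faults so far: 3)
  step 8: ref 3 -> FAULT, evict 1, frames=[3,4] (faults so far: 4)
  step 9: ref 3 -> HIT, frames=[3,4] (faults so far: 4)
  Optimal total faults: 4

Answer: 5 4 4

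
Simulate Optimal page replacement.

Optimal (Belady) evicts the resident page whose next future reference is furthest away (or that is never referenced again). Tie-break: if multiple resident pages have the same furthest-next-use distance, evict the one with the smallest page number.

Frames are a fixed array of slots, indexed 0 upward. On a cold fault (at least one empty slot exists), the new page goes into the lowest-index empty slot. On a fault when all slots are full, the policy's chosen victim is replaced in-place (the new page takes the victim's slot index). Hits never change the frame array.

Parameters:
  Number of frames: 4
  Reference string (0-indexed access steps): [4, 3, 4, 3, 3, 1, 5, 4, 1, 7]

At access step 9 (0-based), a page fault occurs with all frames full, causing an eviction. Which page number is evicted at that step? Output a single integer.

Step 0: ref 4 -> FAULT, frames=[4,-,-,-]
Step 1: ref 3 -> FAULT, frames=[4,3,-,-]
Step 2: ref 4 -> HIT, frames=[4,3,-,-]
Step 3: ref 3 -> HIT, frames=[4,3,-,-]
Step 4: ref 3 -> HIT, frames=[4,3,-,-]
Step 5: ref 1 -> FAULT, frames=[4,3,1,-]
Step 6: ref 5 -> FAULT, frames=[4,3,1,5]
Step 7: ref 4 -> HIT, frames=[4,3,1,5]
Step 8: ref 1 -> HIT, frames=[4,3,1,5]
Step 9: ref 7 -> FAULT, evict 1, frames=[4,3,7,5]
At step 9: evicted page 1

Answer: 1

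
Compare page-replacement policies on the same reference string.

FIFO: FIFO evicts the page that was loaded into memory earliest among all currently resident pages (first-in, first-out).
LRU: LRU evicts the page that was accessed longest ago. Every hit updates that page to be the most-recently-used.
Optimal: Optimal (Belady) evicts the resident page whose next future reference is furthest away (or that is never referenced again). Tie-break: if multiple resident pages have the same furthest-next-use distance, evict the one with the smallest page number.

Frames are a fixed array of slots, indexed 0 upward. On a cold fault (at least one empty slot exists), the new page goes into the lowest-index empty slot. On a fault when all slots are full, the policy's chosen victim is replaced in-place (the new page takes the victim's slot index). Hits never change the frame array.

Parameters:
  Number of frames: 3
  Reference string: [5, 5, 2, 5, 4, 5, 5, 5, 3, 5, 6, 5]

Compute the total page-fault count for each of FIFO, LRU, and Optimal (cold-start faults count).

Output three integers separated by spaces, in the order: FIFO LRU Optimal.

Answer: 6 5 5

Derivation:
--- FIFO ---
  step 0: ref 5 -> FAULT, frames=[5,-,-] (faults so far: 1)
  step 1: ref 5 -> HIT, frames=[5,-,-] (faults so far: 1)
  step 2: ref 2 -> FAULT, frames=[5,2,-] (faults so far: 2)
  step 3: ref 5 -> HIT, frames=[5,2,-] (faults so far: 2)
  step 4: ref 4 -> FAULT, frames=[5,2,4] (faults so far: 3)
  step 5: ref 5 -> HIT, frames=[5,2,4] (faults so far: 3)
  step 6: ref 5 -> HIT, frames=[5,2,4] (faults so far: 3)
  step 7: ref 5 -> HIT, frames=[5,2,4] (faults so far: 3)
  step 8: ref 3 -> FAULT, evict 5, frames=[3,2,4] (faults so far: 4)
  step 9: ref 5 -> FAULT, evict 2, frames=[3,5,4] (faults so far: 5)
  step 10: ref 6 -> FAULT, evict 4, frames=[3,5,6] (faults so far: 6)
  step 11: ref 5 -> HIT, frames=[3,5,6] (faults so far: 6)
  FIFO total faults: 6
--- LRU ---
  step 0: ref 5 -> FAULT, frames=[5,-,-] (faults so far: 1)
  step 1: ref 5 -> HIT, frames=[5,-,-] (faults so far: 1)
  step 2: ref 2 -> FAULT, frames=[5,2,-] (faults so far: 2)
  step 3: ref 5 -> HIT, frames=[5,2,-] (faults so far: 2)
  step 4: ref 4 -> FAULT, frames=[5,2,4] (faults so far: 3)
  step 5: ref 5 -> HIT, frames=[5,2,4] (faults so far: 3)
  step 6: ref 5 -> HIT, frames=[5,2,4] (faults so far: 3)
  step 7: ref 5 -> HIT, frames=[5,2,4] (faults so far: 3)
  step 8: ref 3 -> FAULT, evict 2, frames=[5,3,4] (faults so far: 4)
  step 9: ref 5 -> HIT, frames=[5,3,4] (faults so far: 4)
  step 10: ref 6 -> FAULT, evict 4, frames=[5,3,6] (faults so far: 5)
  step 11: ref 5 -> HIT, frames=[5,3,6] (faults so far: 5)
  LRU total faults: 5
--- Optimal ---
  step 0: ref 5 -> FAULT, frames=[5,-,-] (faults so far: 1)
  step 1: ref 5 -> HIT, frames=[5,-,-] (faults so far: 1)
  step 2: ref 2 -> FAULT, frames=[5,2,-] (faults so far: 2)
  step 3: ref 5 -> HIT, frames=[5,2,-] (faults so far: 2)
  step 4: ref 4 -> FAULT, frames=[5,2,4] (faults so far: 3)
  step 5: ref 5 -> HIT, frames=[5,2,4] (faults so far: 3)
  step 6: ref 5 -> HIT, frames=[5,2,4] (faults so far: 3)
  step 7: ref 5 -> HIT, frames=[5,2,4] (faults so far: 3)
  step 8: ref 3 -> FAULT, evict 2, frames=[5,3,4] (faults so far: 4)
  step 9: ref 5 -> HIT, frames=[5,3,4] (faults so far: 4)
  step 10: ref 6 -> FAULT, evict 3, frames=[5,6,4] (faults so far: 5)
  step 11: ref 5 -> HIT, frames=[5,6,4] (faults so far: 5)
  Optimal total faults: 5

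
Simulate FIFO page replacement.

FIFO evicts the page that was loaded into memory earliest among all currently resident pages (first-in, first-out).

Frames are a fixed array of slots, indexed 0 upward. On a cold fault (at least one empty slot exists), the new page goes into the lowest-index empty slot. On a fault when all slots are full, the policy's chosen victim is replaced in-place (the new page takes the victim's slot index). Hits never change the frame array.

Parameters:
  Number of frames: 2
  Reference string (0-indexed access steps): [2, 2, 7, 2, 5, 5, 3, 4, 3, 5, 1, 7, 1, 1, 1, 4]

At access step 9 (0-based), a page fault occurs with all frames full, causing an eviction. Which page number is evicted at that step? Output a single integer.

Answer: 3

Derivation:
Step 0: ref 2 -> FAULT, frames=[2,-]
Step 1: ref 2 -> HIT, frames=[2,-]
Step 2: ref 7 -> FAULT, frames=[2,7]
Step 3: ref 2 -> HIT, frames=[2,7]
Step 4: ref 5 -> FAULT, evict 2, frames=[5,7]
Step 5: ref 5 -> HIT, frames=[5,7]
Step 6: ref 3 -> FAULT, evict 7, frames=[5,3]
Step 7: ref 4 -> FAULT, evict 5, frames=[4,3]
Step 8: ref 3 -> HIT, frames=[4,3]
Step 9: ref 5 -> FAULT, evict 3, frames=[4,5]
At step 9: evicted page 3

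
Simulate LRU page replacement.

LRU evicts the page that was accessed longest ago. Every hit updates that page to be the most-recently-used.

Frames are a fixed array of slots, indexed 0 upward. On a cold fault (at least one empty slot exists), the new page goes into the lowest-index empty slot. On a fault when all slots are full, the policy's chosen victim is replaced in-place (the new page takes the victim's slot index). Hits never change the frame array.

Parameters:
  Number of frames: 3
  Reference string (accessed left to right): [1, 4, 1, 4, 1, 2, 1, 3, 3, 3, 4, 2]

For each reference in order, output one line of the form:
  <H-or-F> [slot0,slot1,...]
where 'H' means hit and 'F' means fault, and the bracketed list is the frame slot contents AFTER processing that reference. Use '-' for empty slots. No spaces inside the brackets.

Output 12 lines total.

F [1,-,-]
F [1,4,-]
H [1,4,-]
H [1,4,-]
H [1,4,-]
F [1,4,2]
H [1,4,2]
F [1,3,2]
H [1,3,2]
H [1,3,2]
F [1,3,4]
F [2,3,4]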